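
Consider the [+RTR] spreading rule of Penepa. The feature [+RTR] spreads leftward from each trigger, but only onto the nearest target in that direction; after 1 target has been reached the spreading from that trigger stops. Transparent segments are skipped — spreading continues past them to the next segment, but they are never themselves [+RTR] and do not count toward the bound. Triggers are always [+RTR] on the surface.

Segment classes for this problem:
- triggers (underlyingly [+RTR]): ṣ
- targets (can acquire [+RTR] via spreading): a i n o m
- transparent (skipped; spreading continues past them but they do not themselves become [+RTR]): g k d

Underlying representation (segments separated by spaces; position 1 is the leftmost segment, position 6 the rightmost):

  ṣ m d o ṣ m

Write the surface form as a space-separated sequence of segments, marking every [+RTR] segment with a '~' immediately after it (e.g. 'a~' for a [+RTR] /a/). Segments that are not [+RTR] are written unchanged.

From /ṣ/ at 1 leftward: word edge.
From /ṣ/ at 5 leftward: 4 /o/ → [+RTR]; bound reached.
Targets with no active source: positions 2 6 stay [-emphatic].
[+RTR] positions on the surface: 1 4 5.

ṣ~ m d o~ ṣ~ m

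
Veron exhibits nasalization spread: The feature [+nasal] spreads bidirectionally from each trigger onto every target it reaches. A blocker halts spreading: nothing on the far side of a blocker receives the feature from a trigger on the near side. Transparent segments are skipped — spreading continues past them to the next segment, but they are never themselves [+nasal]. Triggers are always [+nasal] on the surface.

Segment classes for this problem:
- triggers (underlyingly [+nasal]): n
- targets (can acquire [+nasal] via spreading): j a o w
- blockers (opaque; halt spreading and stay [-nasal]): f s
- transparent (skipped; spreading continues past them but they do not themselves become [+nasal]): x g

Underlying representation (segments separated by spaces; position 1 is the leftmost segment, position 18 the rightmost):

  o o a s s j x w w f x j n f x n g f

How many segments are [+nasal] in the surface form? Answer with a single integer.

3

From /n/ at 13 rightward: 14 /f/ blocks.
From /n/ at 13 leftward: 12 /j/ → [+nasal]; 11 /x/ transparent; 10 /f/ blocks.
From /n/ at 16 rightward: 17 /g/ transparent; 18 /f/ blocks.
From /n/ at 16 leftward: 15 /x/ transparent; 14 /f/ blocks.
Targets with no active source: positions 1 2 3 6 8 9 stay [-nasal].
[+nasal] positions on the surface: 12 13 16.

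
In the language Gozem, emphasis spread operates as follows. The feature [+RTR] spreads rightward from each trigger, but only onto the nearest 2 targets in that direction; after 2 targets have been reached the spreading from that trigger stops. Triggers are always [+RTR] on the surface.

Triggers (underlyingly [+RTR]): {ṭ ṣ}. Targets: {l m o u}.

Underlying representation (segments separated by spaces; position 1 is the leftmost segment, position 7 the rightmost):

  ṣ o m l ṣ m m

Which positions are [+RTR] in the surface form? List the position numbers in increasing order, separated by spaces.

1 2 3 5 6 7

From /ṣ/ at 1 rightward: 2 /o/ → [+RTR]; 3 /m/ → [+RTR]; bound reached.
From /ṣ/ at 5 rightward: 6 /m/ → [+RTR]; 7 /m/ → [+RTR]; bound reached.
Target with no active source: position 4 stays [-emphatic].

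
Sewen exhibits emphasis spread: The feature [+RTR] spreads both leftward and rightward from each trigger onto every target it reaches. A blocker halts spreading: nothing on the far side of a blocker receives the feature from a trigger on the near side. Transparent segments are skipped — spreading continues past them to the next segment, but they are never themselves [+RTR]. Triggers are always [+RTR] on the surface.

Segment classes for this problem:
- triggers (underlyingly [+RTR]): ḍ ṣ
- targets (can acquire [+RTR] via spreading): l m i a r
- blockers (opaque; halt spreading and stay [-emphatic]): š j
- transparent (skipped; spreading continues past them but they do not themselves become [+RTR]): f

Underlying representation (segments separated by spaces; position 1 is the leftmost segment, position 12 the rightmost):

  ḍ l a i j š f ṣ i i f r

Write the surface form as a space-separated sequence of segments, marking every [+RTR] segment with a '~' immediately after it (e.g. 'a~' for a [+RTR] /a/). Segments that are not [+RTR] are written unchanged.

ḍ~ l~ a~ i~ j š f ṣ~ i~ i~ f r~

From /ḍ/ at 1 rightward: 2 /l/ → [+RTR]; 3 /a/ → [+RTR]; 4 /i/ → [+RTR]; 5 /j/ blocks.
From /ḍ/ at 1 leftward: word edge.
From /ṣ/ at 8 rightward: 9 /i/ → [+RTR]; 10 /i/ → [+RTR]; 11 /f/ transparent; 12 /r/ → [+RTR]; word edge.
From /ṣ/ at 8 leftward: 7 /f/ transparent; 6 /š/ blocks.
[+RTR] positions on the surface: 1 2 3 4 8 9 10 12.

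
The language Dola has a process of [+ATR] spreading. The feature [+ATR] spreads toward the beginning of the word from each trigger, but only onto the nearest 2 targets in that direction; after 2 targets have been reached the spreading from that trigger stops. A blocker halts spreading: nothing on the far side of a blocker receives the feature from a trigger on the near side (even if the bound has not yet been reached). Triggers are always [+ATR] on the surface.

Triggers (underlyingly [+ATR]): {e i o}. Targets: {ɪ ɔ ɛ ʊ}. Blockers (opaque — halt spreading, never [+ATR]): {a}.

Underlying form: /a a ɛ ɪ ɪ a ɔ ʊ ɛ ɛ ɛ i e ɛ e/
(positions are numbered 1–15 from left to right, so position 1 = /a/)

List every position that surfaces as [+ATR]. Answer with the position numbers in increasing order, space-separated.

10 11 12 13 14 15

From /i/ at 12 leftward: 11 /ɛ/ → [+ATR]; 10 /ɛ/ → [+ATR]; bound reached.
From /e/ at 13 leftward: 12 /i/ is itself a trigger — this domain ends here.
From /e/ at 15 leftward: 14 /ɛ/ → [+ATR]; 13 /e/ is itself a trigger — this domain ends here.
Targets with no active source: positions 3 4 5 7 8 9 stay [-ATR].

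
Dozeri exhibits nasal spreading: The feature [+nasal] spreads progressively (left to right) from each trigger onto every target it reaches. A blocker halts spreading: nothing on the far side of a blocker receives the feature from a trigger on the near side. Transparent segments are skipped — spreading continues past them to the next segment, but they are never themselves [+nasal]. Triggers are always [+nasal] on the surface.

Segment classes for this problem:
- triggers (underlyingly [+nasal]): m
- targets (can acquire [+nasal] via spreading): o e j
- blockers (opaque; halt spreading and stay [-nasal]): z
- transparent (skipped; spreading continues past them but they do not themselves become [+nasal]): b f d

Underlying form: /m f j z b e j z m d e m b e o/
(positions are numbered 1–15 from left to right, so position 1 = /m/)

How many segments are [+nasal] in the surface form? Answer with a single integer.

7

From /m/ at 1 rightward: 2 /f/ transparent; 3 /j/ → [+nasal]; 4 /z/ blocks.
From /m/ at 9 rightward: 10 /d/ transparent; 11 /e/ → [+nasal]; 12 /m/ is itself a trigger — this domain ends here.
From /m/ at 12 rightward: 13 /b/ transparent; 14 /e/ → [+nasal]; 15 /o/ → [+nasal]; word edge.
Targets with no active source: positions 6 7 stay [-nasal].
[+nasal] positions on the surface: 1 3 9 11 12 14 15.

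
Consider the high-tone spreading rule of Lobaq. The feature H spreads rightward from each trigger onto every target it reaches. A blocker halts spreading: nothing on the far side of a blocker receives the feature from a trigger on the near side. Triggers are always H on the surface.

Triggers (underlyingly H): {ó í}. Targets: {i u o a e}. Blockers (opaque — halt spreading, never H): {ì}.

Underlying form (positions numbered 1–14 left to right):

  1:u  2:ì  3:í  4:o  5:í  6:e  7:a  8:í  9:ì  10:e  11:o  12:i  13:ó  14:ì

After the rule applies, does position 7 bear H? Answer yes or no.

yes

From /í/ at 3 rightward: 4 /o/ → H; 5 /í/ is itself a trigger — this domain ends here.
From /í/ at 5 rightward: 6 /e/ → H; 7 /a/ → H; 8 /í/ is itself a trigger — this domain ends here.
From /í/ at 8 rightward: 9 /ì/ blocks.
From /ó/ at 13 rightward: 14 /ì/ blocks.
Targets with no active source: positions 1 10 11 12 stay [-high tone].
H positions on the surface: 3 4 5 6 7 8 13.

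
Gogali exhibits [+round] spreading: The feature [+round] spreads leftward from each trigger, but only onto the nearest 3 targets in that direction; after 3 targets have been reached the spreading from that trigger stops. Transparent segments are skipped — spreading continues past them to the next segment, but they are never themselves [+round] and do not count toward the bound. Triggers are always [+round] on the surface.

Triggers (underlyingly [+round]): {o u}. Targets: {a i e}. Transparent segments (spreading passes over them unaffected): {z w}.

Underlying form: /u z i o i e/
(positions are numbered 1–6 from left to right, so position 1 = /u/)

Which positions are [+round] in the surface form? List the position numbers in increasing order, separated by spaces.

From /u/ at 1 leftward: word edge.
From /o/ at 4 leftward: 3 /i/ → [+round]; 2 /z/ transparent; 1 /u/ is itself a trigger — this domain ends here.
Targets with no active source: positions 5 6 stay [-round].

1 3 4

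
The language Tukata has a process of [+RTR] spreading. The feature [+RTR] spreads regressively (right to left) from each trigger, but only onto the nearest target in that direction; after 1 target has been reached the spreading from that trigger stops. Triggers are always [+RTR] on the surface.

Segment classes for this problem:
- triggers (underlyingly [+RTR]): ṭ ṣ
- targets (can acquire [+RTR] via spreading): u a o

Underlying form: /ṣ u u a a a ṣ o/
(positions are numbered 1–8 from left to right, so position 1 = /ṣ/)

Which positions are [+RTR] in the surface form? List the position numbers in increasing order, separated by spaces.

From /ṣ/ at 1 leftward: word edge.
From /ṣ/ at 7 leftward: 6 /a/ → [+RTR]; bound reached.
Targets with no active source: positions 2 3 4 5 8 stay [-emphatic].

1 6 7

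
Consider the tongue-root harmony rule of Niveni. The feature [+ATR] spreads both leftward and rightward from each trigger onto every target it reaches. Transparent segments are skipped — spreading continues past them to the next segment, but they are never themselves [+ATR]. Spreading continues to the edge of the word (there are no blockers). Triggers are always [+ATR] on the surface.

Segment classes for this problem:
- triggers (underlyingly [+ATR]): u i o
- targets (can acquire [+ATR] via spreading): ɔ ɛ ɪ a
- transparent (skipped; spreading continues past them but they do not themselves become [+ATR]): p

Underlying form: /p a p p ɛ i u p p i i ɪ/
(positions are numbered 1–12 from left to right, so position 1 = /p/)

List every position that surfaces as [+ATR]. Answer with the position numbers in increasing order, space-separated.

From /i/ at 6 rightward: 7 /u/ is itself a trigger — this domain ends here.
From /i/ at 6 leftward: 5 /ɛ/ → [+ATR]; 4 /p/ transparent; 3 /p/ transparent; 2 /a/ → [+ATR]; 1 /p/ transparent; word edge.
From /u/ at 7 rightward: 8 /p/ transparent; 9 /p/ transparent; 10 /i/ is itself a trigger — this domain ends here.
From /u/ at 7 leftward: 6 /i/ is itself a trigger — this domain ends here.
From /i/ at 10 rightward: 11 /i/ is itself a trigger — this domain ends here.
From /i/ at 10 leftward: 9 /p/ transparent; 8 /p/ transparent; 7 /u/ is itself a trigger — this domain ends here.
From /i/ at 11 rightward: 12 /ɪ/ → [+ATR]; word edge.
From /i/ at 11 leftward: 10 /i/ is itself a trigger — this domain ends here.

2 5 6 7 10 11 12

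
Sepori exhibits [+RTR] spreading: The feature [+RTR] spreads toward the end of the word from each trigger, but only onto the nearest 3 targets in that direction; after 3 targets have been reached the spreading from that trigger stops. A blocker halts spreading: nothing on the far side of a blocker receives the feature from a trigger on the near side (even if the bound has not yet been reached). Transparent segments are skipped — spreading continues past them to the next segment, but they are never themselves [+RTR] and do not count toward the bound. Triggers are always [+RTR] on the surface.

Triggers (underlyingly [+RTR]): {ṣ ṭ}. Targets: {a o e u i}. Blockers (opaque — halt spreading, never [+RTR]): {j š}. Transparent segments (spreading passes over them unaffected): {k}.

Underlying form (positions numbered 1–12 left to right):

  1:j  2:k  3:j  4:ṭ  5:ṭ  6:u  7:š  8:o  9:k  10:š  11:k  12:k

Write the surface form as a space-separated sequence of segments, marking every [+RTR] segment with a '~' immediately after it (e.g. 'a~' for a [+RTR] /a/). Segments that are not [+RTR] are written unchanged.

From /ṭ/ at 4 rightward: 5 /ṭ/ is itself a trigger — this domain ends here.
From /ṭ/ at 5 rightward: 6 /u/ → [+RTR]; 7 /š/ blocks.
Target with no active source: position 8 stays [-emphatic].
[+RTR] positions on the surface: 4 5 6.

j k j ṭ~ ṭ~ u~ š o k š k k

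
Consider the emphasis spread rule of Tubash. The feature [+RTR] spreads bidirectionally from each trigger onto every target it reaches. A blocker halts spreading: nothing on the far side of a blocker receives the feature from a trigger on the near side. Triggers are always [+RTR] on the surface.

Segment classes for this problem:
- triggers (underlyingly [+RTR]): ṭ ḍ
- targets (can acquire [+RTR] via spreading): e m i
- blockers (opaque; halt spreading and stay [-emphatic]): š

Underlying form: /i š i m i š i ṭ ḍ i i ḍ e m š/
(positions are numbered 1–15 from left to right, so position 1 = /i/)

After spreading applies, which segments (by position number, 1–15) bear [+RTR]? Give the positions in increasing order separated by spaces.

From /ṭ/ at 8 rightward: 9 /ḍ/ is itself a trigger — this domain ends here.
From /ṭ/ at 8 leftward: 7 /i/ → [+RTR]; 6 /š/ blocks.
From /ḍ/ at 9 rightward: 10 /i/ → [+RTR]; 11 /i/ → [+RTR]; 12 /ḍ/ is itself a trigger — this domain ends here.
From /ḍ/ at 9 leftward: 8 /ṭ/ is itself a trigger — this domain ends here.
From /ḍ/ at 12 rightward: 13 /e/ → [+RTR]; 14 /m/ → [+RTR]; 15 /š/ blocks.
From /ḍ/ at 12 leftward: 11 /i/ → [+RTR]; 10 /i/ → [+RTR]; 9 /ḍ/ is itself a trigger — this domain ends here.
Targets with no active source: positions 1 3 4 5 stay [-emphatic].

7 8 9 10 11 12 13 14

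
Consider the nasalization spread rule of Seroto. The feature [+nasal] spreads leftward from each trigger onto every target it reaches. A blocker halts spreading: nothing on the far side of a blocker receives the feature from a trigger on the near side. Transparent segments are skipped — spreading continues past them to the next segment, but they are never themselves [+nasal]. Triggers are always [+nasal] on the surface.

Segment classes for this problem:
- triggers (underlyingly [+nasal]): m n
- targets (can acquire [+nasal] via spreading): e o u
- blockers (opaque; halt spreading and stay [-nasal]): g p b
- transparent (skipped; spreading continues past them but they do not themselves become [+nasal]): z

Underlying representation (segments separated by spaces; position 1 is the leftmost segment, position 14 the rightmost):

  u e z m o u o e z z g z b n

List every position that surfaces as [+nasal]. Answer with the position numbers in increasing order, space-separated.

1 2 4 14

From /m/ at 4 leftward: 3 /z/ transparent; 2 /e/ → [+nasal]; 1 /u/ → [+nasal]; word edge.
From /n/ at 14 leftward: 13 /b/ blocks.
Targets with no active source: positions 5 6 7 8 stay [-nasal].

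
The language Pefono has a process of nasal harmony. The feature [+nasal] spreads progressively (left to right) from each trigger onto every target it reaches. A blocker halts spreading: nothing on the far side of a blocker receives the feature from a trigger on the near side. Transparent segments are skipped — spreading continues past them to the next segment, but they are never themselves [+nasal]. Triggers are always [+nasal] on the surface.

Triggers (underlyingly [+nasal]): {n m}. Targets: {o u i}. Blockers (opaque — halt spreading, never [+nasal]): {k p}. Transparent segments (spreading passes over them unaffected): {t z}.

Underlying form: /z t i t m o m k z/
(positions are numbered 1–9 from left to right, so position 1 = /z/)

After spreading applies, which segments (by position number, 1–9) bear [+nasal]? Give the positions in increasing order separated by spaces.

From /m/ at 5 rightward: 6 /o/ → [+nasal]; 7 /m/ is itself a trigger — this domain ends here.
From /m/ at 7 rightward: 8 /k/ blocks.
Target with no active source: position 3 stays [-nasal].

5 6 7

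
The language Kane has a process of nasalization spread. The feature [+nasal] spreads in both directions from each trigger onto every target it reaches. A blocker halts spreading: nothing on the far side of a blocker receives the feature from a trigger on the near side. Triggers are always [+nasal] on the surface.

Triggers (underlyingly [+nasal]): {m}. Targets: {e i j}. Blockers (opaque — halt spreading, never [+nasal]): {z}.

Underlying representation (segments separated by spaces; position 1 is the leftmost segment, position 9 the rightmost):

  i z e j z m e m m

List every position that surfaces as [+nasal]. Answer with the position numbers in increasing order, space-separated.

From /m/ at 6 rightward: 7 /e/ → [+nasal]; 8 /m/ is itself a trigger — this domain ends here.
From /m/ at 6 leftward: 5 /z/ blocks.
From /m/ at 8 rightward: 9 /m/ is itself a trigger — this domain ends here.
From /m/ at 8 leftward: 7 /e/ → [+nasal]; 6 /m/ is itself a trigger — this domain ends here.
From /m/ at 9 rightward: word edge.
From /m/ at 9 leftward: 8 /m/ is itself a trigger — this domain ends here.
Targets with no active source: positions 1 3 4 stay [-nasal].

6 7 8 9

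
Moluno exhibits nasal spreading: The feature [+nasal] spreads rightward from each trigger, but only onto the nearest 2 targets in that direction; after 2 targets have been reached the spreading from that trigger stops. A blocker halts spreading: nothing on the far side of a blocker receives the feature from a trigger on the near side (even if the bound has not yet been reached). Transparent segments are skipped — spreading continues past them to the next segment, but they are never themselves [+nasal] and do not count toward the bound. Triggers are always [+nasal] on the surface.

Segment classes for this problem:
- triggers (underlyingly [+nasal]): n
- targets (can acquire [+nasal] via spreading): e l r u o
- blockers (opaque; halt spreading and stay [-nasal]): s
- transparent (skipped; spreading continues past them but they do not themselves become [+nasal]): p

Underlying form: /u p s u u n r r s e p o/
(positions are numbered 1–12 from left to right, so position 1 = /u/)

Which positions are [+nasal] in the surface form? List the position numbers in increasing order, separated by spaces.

6 7 8

From /n/ at 6 rightward: 7 /r/ → [+nasal]; 8 /r/ → [+nasal]; bound reached.
Targets with no active source: positions 1 4 5 10 12 stay [-nasal].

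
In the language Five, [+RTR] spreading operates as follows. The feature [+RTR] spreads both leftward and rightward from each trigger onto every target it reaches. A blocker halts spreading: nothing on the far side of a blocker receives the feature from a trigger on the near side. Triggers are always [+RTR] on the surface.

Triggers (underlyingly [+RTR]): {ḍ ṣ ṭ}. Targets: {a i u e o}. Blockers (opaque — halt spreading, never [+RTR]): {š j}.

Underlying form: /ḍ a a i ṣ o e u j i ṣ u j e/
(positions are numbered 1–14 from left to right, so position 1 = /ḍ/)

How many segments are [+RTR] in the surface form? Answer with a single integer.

From /ḍ/ at 1 rightward: 2 /a/ → [+RTR]; 3 /a/ → [+RTR]; 4 /i/ → [+RTR]; 5 /ṣ/ is itself a trigger — this domain ends here.
From /ḍ/ at 1 leftward: word edge.
From /ṣ/ at 5 rightward: 6 /o/ → [+RTR]; 7 /e/ → [+RTR]; 8 /u/ → [+RTR]; 9 /j/ blocks.
From /ṣ/ at 5 leftward: 4 /i/ → [+RTR]; 3 /a/ → [+RTR]; 2 /a/ → [+RTR]; 1 /ḍ/ is itself a trigger — this domain ends here.
From /ṣ/ at 11 rightward: 12 /u/ → [+RTR]; 13 /j/ blocks.
From /ṣ/ at 11 leftward: 10 /i/ → [+RTR]; 9 /j/ blocks.
Target with no active source: position 14 stays [-emphatic].
[+RTR] positions on the surface: 1 2 3 4 5 6 7 8 10 11 12.

11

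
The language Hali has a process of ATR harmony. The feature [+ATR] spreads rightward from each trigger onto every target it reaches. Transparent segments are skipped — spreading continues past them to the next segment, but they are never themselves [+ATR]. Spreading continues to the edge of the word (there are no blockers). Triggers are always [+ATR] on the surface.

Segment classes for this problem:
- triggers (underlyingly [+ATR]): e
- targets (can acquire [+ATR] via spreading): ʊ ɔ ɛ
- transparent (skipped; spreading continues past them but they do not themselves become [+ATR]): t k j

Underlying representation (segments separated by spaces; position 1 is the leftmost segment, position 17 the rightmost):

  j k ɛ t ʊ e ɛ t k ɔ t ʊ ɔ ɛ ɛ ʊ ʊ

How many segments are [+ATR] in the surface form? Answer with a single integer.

9

From /e/ at 6 rightward: 7 /ɛ/ → [+ATR]; 8 /t/ transparent; 9 /k/ transparent; 10 /ɔ/ → [+ATR]; 11 /t/ transparent; 12 /ʊ/ → [+ATR]; 13 /ɔ/ → [+ATR]; 14 /ɛ/ → [+ATR]; 15 /ɛ/ → [+ATR]; 16 /ʊ/ → [+ATR]; 17 /ʊ/ → [+ATR]; word edge.
Targets with no active source: positions 3 5 stay [-ATR].
[+ATR] positions on the surface: 6 7 10 12 13 14 15 16 17.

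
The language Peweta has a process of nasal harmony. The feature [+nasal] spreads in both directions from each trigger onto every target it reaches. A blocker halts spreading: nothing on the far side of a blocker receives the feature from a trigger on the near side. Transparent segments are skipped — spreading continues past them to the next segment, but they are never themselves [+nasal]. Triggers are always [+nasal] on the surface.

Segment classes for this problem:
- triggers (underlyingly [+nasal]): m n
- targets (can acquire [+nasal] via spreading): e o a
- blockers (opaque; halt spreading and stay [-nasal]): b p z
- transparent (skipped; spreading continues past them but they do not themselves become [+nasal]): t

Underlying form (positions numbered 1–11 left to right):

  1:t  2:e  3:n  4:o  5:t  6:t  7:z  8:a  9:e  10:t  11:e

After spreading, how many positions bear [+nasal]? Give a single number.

3

From /n/ at 3 rightward: 4 /o/ → [+nasal]; 5 /t/ transparent; 6 /t/ transparent; 7 /z/ blocks.
From /n/ at 3 leftward: 2 /e/ → [+nasal]; 1 /t/ transparent; word edge.
Targets with no active source: positions 8 9 11 stay [-nasal].
[+nasal] positions on the surface: 2 3 4.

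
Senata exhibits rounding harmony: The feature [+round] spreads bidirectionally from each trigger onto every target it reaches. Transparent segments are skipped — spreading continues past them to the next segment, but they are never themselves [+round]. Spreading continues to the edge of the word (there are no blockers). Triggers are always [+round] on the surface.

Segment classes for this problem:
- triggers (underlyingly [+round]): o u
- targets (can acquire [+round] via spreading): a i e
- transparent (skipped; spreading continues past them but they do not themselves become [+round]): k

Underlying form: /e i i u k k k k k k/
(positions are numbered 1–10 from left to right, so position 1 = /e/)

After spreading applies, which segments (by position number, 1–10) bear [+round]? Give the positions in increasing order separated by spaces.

From /u/ at 4 rightward: 5 /k/ transparent; 6 /k/ transparent; 7 /k/ transparent; 8 /k/ transparent; 9 /k/ transparent; 10 /k/ transparent; word edge.
From /u/ at 4 leftward: 3 /i/ → [+round]; 2 /i/ → [+round]; 1 /e/ → [+round]; word edge.

1 2 3 4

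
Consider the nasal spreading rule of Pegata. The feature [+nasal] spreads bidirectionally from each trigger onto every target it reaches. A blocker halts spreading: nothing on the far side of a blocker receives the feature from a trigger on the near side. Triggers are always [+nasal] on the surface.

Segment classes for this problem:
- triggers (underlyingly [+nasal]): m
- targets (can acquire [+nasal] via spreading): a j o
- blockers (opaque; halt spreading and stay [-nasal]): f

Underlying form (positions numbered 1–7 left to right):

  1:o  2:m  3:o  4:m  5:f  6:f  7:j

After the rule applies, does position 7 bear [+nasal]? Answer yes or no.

From /m/ at 2 rightward: 3 /o/ → [+nasal]; 4 /m/ is itself a trigger — this domain ends here.
From /m/ at 2 leftward: 1 /o/ → [+nasal]; word edge.
From /m/ at 4 rightward: 5 /f/ blocks.
From /m/ at 4 leftward: 3 /o/ → [+nasal]; 2 /m/ is itself a trigger — this domain ends here.
Target with no active source: position 7 stays [-nasal].
[+nasal] positions on the surface: 1 2 3 4.

no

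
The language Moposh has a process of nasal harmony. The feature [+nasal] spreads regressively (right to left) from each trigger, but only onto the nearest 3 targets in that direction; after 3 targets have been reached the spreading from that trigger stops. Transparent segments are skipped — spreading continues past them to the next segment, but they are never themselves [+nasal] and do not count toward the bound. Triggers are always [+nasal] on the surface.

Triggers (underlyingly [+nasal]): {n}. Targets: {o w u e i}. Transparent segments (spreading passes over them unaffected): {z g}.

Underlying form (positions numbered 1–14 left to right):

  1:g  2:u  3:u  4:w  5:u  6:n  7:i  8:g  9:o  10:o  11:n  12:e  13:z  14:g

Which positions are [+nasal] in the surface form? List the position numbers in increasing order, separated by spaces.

From /n/ at 6 leftward: 5 /u/ → [+nasal]; 4 /w/ → [+nasal]; 3 /u/ → [+nasal]; bound reached.
From /n/ at 11 leftward: 10 /o/ → [+nasal]; 9 /o/ → [+nasal]; 8 /g/ transparent; 7 /i/ → [+nasal]; bound reached.
Targets with no active source: positions 2 12 stay [-nasal].

3 4 5 6 7 9 10 11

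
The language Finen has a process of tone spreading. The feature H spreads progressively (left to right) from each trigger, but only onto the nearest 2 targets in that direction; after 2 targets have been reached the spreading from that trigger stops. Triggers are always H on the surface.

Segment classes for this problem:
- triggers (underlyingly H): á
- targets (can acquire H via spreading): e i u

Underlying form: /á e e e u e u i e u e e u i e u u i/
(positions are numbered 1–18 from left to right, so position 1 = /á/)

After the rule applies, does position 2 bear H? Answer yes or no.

From /á/ at 1 rightward: 2 /e/ → H; 3 /e/ → H; bound reached.
Targets with no active source: positions 4 5 6 7 8 9 10 11 12 13 14 15 16 17 18 stay [-high tone].
H positions on the surface: 1 2 3.

yes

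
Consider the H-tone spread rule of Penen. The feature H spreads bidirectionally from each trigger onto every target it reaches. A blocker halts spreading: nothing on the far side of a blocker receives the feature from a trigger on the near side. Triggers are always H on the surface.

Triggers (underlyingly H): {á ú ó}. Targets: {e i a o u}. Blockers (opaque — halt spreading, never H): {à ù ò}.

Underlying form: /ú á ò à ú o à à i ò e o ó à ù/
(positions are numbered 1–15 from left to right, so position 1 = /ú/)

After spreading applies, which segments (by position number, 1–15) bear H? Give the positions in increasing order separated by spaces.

1 2 5 6 11 12 13

From /ú/ at 1 rightward: 2 /á/ is itself a trigger — this domain ends here.
From /ú/ at 1 leftward: word edge.
From /á/ at 2 rightward: 3 /ò/ blocks.
From /á/ at 2 leftward: 1 /ú/ is itself a trigger — this domain ends here.
From /ú/ at 5 rightward: 6 /o/ → H; 7 /à/ blocks.
From /ú/ at 5 leftward: 4 /à/ blocks.
From /ó/ at 13 rightward: 14 /à/ blocks.
From /ó/ at 13 leftward: 12 /o/ → H; 11 /e/ → H; 10 /ò/ blocks.
Target with no active source: position 9 stays [-high tone].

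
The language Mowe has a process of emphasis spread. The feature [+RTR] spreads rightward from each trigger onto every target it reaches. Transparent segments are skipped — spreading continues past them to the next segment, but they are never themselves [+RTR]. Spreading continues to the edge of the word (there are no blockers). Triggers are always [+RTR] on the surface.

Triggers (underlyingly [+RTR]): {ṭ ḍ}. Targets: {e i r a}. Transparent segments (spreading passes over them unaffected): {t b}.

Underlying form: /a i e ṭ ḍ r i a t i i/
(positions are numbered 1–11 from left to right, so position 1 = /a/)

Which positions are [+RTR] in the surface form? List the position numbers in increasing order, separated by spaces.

4 5 6 7 8 10 11

From /ṭ/ at 4 rightward: 5 /ḍ/ is itself a trigger — this domain ends here.
From /ḍ/ at 5 rightward: 6 /r/ → [+RTR]; 7 /i/ → [+RTR]; 8 /a/ → [+RTR]; 9 /t/ transparent; 10 /i/ → [+RTR]; 11 /i/ → [+RTR]; word edge.
Targets with no active source: positions 1 2 3 stay [-emphatic].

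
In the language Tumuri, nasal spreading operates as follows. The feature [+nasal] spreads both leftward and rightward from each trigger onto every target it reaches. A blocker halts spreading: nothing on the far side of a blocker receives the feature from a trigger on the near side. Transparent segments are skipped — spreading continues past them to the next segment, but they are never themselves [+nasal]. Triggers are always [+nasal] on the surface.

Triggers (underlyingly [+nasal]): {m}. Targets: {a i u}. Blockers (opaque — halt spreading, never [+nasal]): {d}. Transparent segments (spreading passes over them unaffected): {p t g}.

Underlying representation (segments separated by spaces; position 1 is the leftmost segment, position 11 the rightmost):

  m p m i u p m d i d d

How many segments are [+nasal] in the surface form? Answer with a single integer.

From /m/ at 1 rightward: 2 /p/ transparent; 3 /m/ is itself a trigger — this domain ends here.
From /m/ at 1 leftward: word edge.
From /m/ at 3 rightward: 4 /i/ → [+nasal]; 5 /u/ → [+nasal]; 6 /p/ transparent; 7 /m/ is itself a trigger — this domain ends here.
From /m/ at 3 leftward: 2 /p/ transparent; 1 /m/ is itself a trigger — this domain ends here.
From /m/ at 7 rightward: 8 /d/ blocks.
From /m/ at 7 leftward: 6 /p/ transparent; 5 /u/ → [+nasal]; 4 /i/ → [+nasal]; 3 /m/ is itself a trigger — this domain ends here.
Target with no active source: position 9 stays [-nasal].
[+nasal] positions on the surface: 1 3 4 5 7.

5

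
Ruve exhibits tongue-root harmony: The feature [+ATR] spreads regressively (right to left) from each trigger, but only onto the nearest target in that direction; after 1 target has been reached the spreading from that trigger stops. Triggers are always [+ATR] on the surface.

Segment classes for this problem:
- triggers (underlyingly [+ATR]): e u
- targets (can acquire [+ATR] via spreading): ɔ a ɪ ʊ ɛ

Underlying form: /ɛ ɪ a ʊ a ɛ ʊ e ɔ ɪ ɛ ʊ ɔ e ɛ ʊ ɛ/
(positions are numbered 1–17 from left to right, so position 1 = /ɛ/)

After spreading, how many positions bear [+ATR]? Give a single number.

4

From /e/ at 8 leftward: 7 /ʊ/ → [+ATR]; bound reached.
From /e/ at 14 leftward: 13 /ɔ/ → [+ATR]; bound reached.
Targets with no active source: positions 1 2 3 4 5 6 9 10 11 12 15 16 17 stay [-ATR].
[+ATR] positions on the surface: 7 8 13 14.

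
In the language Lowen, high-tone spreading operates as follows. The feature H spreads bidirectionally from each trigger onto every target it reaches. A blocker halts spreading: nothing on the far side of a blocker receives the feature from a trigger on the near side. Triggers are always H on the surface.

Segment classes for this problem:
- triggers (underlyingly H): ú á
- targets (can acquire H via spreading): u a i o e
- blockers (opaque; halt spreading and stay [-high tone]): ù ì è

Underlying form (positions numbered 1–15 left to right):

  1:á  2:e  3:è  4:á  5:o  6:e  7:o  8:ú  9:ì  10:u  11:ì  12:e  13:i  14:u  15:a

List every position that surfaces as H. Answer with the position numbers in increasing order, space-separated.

From /á/ at 1 rightward: 2 /e/ → H; 3 /è/ blocks.
From /á/ at 1 leftward: word edge.
From /á/ at 4 rightward: 5 /o/ → H; 6 /e/ → H; 7 /o/ → H; 8 /ú/ is itself a trigger — this domain ends here.
From /á/ at 4 leftward: 3 /è/ blocks.
From /ú/ at 8 rightward: 9 /ì/ blocks.
From /ú/ at 8 leftward: 7 /o/ → H; 6 /e/ → H; 5 /o/ → H; 4 /á/ is itself a trigger — this domain ends here.
Targets with no active source: positions 10 12 13 14 15 stay [-high tone].

1 2 4 5 6 7 8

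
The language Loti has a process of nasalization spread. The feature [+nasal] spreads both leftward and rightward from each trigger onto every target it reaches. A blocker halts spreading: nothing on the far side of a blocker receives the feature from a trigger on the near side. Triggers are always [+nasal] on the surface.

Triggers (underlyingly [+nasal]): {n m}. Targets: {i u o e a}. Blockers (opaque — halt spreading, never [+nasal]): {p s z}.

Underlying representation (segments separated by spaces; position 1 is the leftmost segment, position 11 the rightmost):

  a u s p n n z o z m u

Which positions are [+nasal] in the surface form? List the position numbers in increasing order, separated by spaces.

5 6 10 11

From /n/ at 5 rightward: 6 /n/ is itself a trigger — this domain ends here.
From /n/ at 5 leftward: 4 /p/ blocks.
From /n/ at 6 rightward: 7 /z/ blocks.
From /n/ at 6 leftward: 5 /n/ is itself a trigger — this domain ends here.
From /m/ at 10 rightward: 11 /u/ → [+nasal]; word edge.
From /m/ at 10 leftward: 9 /z/ blocks.
Targets with no active source: positions 1 2 8 stay [-nasal].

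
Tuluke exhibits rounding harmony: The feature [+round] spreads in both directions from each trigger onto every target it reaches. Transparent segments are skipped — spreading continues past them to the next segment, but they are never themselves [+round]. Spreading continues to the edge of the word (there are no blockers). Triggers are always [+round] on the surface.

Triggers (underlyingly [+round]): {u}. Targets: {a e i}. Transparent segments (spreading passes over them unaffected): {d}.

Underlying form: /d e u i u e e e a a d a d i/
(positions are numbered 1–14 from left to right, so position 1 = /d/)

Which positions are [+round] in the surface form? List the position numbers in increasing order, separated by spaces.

From /u/ at 3 rightward: 4 /i/ → [+round]; 5 /u/ is itself a trigger — this domain ends here.
From /u/ at 3 leftward: 2 /e/ → [+round]; 1 /d/ transparent; word edge.
From /u/ at 5 rightward: 6 /e/ → [+round]; 7 /e/ → [+round]; 8 /e/ → [+round]; 9 /a/ → [+round]; 10 /a/ → [+round]; 11 /d/ transparent; 12 /a/ → [+round]; 13 /d/ transparent; 14 /i/ → [+round]; word edge.
From /u/ at 5 leftward: 4 /i/ → [+round]; 3 /u/ is itself a trigger — this domain ends here.

2 3 4 5 6 7 8 9 10 12 14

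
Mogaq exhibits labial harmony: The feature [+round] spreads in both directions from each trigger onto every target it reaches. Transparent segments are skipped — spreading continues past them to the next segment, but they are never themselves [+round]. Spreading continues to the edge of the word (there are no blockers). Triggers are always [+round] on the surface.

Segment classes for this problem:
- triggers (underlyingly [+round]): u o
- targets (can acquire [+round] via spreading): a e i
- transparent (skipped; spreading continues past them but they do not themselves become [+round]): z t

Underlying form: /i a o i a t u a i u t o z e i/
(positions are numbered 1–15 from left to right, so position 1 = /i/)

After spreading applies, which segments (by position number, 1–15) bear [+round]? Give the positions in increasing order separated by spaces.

1 2 3 4 5 7 8 9 10 12 14 15

From /o/ at 3 rightward: 4 /i/ → [+round]; 5 /a/ → [+round]; 6 /t/ transparent; 7 /u/ is itself a trigger — this domain ends here.
From /o/ at 3 leftward: 2 /a/ → [+round]; 1 /i/ → [+round]; word edge.
From /u/ at 7 rightward: 8 /a/ → [+round]; 9 /i/ → [+round]; 10 /u/ is itself a trigger — this domain ends here.
From /u/ at 7 leftward: 6 /t/ transparent; 5 /a/ → [+round]; 4 /i/ → [+round]; 3 /o/ is itself a trigger — this domain ends here.
From /u/ at 10 rightward: 11 /t/ transparent; 12 /o/ is itself a trigger — this domain ends here.
From /u/ at 10 leftward: 9 /i/ → [+round]; 8 /a/ → [+round]; 7 /u/ is itself a trigger — this domain ends here.
From /o/ at 12 rightward: 13 /z/ transparent; 14 /e/ → [+round]; 15 /i/ → [+round]; word edge.
From /o/ at 12 leftward: 11 /t/ transparent; 10 /u/ is itself a trigger — this domain ends here.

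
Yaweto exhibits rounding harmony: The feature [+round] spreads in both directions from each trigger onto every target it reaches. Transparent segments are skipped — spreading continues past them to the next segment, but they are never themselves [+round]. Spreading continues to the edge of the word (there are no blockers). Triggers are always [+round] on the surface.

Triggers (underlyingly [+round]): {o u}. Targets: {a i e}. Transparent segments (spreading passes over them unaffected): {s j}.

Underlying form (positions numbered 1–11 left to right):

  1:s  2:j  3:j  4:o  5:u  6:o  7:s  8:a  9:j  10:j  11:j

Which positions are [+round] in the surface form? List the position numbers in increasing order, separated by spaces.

From /o/ at 4 rightward: 5 /u/ is itself a trigger — this domain ends here.
From /o/ at 4 leftward: 3 /j/ transparent; 2 /j/ transparent; 1 /s/ transparent; word edge.
From /u/ at 5 rightward: 6 /o/ is itself a trigger — this domain ends here.
From /u/ at 5 leftward: 4 /o/ is itself a trigger — this domain ends here.
From /o/ at 6 rightward: 7 /s/ transparent; 8 /a/ → [+round]; 9 /j/ transparent; 10 /j/ transparent; 11 /j/ transparent; word edge.
From /o/ at 6 leftward: 5 /u/ is itself a trigger — this domain ends here.

4 5 6 8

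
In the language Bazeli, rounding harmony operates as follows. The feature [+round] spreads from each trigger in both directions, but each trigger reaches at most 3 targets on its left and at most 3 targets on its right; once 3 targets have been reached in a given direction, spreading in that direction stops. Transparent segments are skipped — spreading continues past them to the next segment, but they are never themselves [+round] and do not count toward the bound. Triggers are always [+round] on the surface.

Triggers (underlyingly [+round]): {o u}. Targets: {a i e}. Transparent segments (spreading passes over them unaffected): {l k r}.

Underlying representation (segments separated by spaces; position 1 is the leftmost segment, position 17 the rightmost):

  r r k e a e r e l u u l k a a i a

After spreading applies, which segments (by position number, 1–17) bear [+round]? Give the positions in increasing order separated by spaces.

5 6 8 10 11 14 15 16

From /u/ at 10 rightward: 11 /u/ is itself a trigger — this domain ends here.
From /u/ at 10 leftward: 9 /l/ transparent; 8 /e/ → [+round]; 7 /r/ transparent; 6 /e/ → [+round]; 5 /a/ → [+round]; bound reached.
From /u/ at 11 rightward: 12 /l/ transparent; 13 /k/ transparent; 14 /a/ → [+round]; 15 /a/ → [+round]; 16 /i/ → [+round]; bound reached.
From /u/ at 11 leftward: 10 /u/ is itself a trigger — this domain ends here.
Targets with no active source: positions 4 17 stay [-round].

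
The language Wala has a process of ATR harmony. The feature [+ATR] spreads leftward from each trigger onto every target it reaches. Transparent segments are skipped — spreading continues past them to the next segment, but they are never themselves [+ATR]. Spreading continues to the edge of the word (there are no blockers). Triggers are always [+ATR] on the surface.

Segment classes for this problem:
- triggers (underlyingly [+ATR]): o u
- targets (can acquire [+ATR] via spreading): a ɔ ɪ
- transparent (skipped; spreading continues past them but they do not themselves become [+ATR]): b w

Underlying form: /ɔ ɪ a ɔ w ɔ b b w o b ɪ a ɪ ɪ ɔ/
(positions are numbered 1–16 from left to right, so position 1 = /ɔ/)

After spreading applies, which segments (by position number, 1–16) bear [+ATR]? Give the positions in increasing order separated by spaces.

From /o/ at 10 leftward: 9 /w/ transparent; 8 /b/ transparent; 7 /b/ transparent; 6 /ɔ/ → [+ATR]; 5 /w/ transparent; 4 /ɔ/ → [+ATR]; 3 /a/ → [+ATR]; 2 /ɪ/ → [+ATR]; 1 /ɔ/ → [+ATR]; word edge.
Targets with no active source: positions 12 13 14 15 16 stay [-ATR].

1 2 3 4 6 10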